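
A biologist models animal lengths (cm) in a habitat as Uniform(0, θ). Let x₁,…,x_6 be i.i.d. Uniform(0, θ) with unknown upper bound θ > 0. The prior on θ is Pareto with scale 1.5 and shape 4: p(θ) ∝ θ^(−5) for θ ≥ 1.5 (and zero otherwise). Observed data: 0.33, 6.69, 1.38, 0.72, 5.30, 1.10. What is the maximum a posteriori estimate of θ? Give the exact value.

θ̂_MAP = 6.69

The Uniform(0, θ) likelihood is θ^(−n) for θ ≥ max(xᵢ), zero otherwise. Here max(xᵢ) = 6.69.
Posterior ∝ θ^(−5) · θ^(−6) = θ^(−11) on θ ≥ max(1.5, 6.69) = 6.69.
This density is strictly decreasing in θ, so the posterior mode lies at the lower boundary of the support.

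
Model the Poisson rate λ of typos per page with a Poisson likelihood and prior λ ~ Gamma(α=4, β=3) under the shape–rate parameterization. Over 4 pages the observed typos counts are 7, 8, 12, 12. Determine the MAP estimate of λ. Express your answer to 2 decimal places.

λ̂_MAP = 6.00

Σxᵢ = 7+8+12+12 = 39, with n = 4.
Posterior ∝ λ^3e^(−3λ) · λ^39e^(−4λ) = λ^42e^(−7λ), i.e. Gamma(shape=43, rate=7).
The mode of a Gamma(a, b) with a ≥ 1 (shape–rate) is (a−1)/b = 42/7 ≈ 6.00.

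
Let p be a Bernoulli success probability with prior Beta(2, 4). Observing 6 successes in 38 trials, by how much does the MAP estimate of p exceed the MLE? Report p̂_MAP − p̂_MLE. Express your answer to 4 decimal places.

Posterior is Beta(8, 36); MAP = (8−1)/(44−2) = 7/42 ≈ 0.16667.
MLE ignores the prior: p̂_MLE = k/n = 6/38 ≈ 0.15789.
Difference = 7/42 − 6/38 = 1/114 ≈ 0.0088.

MAP − MLE = 0.0088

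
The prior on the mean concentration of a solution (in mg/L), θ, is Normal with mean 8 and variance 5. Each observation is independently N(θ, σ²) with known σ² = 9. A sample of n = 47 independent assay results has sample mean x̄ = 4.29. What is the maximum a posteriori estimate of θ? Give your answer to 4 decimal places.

θ̂_MAP = 4.4268

n = 47, x̄ = 4.29.
For a Normal prior and Normal likelihood with known variance, the posterior is Normal; its mode equals its mean, the precision-weighted average.
Prior precision 1/σ₀² = 1/5 = 0.2; data precision n/σ² = 47/9.
θ̂ = (0.2·8 + (47/9)·4.29) / (0.2 + 47/9) = (7201/300)/(244/45) = 21603/4880 ≈ 4.4268.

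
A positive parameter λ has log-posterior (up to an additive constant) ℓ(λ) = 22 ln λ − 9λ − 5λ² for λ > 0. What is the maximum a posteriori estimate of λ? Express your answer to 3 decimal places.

ℓ'(λ) = 22/λ − 9 − 10λ. Setting this to zero and multiplying by λ: 10λ² + 9λ − 22 = 0.
λ = (−9 + √(9² + 4·10·22)) / (2·10) = (−9 + √961) / 20 = (−9 + 31)/20 = 11/10.
ℓ''(λ) = −22/λ² − 10 < 0, confirming a maximum.

λ̂_MAP = 1.100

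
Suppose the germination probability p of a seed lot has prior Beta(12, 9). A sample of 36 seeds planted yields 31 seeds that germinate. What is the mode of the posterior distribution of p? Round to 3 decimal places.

Prior: Beta(12, 9).
Data: 31 successes in 36 trials. The binomial likelihood contributes p^31(1−p)^5, so the posterior is Beta(12+31, 9+5) = Beta(43, 14).
For Beta(a, b) with a, b > 1 the mode is (a−1)/(a+b−2) = 42/55 ≈ 0.764.

p̂_MAP = 0.764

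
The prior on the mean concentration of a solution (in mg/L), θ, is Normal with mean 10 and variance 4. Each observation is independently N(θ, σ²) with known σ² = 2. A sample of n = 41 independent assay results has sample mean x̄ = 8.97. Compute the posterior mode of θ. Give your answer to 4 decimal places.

n = 41, x̄ = 8.97.
For a Normal prior and Normal likelihood with known variance, the posterior is Normal; its mode equals its mean, the precision-weighted average.
Prior precision 1/σ₀² = 1/4 = 0.25; data precision n/σ² = 41/2 = 20.5.
θ̂ = (0.25·10 + 20.5·8.97) / (0.25 + 20.5) = 186.385/20.75 = 37277/4150 ≈ 8.9824.

θ̂_MAP = 8.9824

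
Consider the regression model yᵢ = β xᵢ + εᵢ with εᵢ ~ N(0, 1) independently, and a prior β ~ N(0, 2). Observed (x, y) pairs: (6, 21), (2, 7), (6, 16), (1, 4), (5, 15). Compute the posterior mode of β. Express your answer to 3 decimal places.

log p(β | y) = −Σ(yᵢ − βxᵢ)²/(2·1) − β²/(2·2) + const.
Setting the derivative to zero: Σxᵢ(yᵢ − βxᵢ)/1 − β/2 = 0, so β = Σxᵢyᵢ / (Σxᵢ² + σ²/τ²).
Σxᵢyᵢ = 6·21 + 2·7 + 6·16 + 1·4 + 5·15 = 315; Σxᵢ² = 102; σ²/τ² = 0.5.
β̂_MAP = 315 / (102 + 0.5) = 315/102.5 ≈ 3.073.

β̂_MAP = 3.073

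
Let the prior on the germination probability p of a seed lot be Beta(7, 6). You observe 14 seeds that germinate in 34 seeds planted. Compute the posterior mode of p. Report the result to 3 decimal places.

Prior: Beta(7, 6).
Data: 14 successes in 34 trials. The binomial likelihood contributes p^14(1−p)^20, so the posterior is Beta(7+14, 6+20) = Beta(21, 26).
For Beta(a, b) with a, b > 1 the mode is (a−1)/(a+b−2) = 20/45 ≈ 0.444.

p̂_MAP = 0.444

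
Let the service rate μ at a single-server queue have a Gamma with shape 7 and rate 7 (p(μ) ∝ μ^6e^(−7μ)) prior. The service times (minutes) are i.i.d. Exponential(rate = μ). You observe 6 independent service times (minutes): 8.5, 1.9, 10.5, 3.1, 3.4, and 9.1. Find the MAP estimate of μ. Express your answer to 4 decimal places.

The Exponential(rate=μ) likelihood is ∝ μ^n e^(−μΣtᵢ). Here n = 6 and Σtᵢ = 8.5 + 1.9 + 10.5 + 3.1 + 3.4 + 9.1 = 36.5.
Posterior ∝ μ^6e^(−7μ) · μ^6e^(−36.5μ) = μ^12e^(−43.5μ), i.e. Gamma(13, 43.5).
Mode = (a−1)/b = 12/43.5 ≈ 0.2759.

μ̂_MAP = 0.2759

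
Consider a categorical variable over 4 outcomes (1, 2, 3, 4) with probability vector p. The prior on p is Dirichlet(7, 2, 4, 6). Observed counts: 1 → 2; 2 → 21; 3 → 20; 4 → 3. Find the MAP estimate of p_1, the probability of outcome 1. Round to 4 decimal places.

The posterior is Dirichlet(αᵢ + nᵢ) = Dirichlet(9, 23, 24, 9).
For a Dirichlet(a₁,…,a_K) with all aᵢ > 1, the mode has j-th component (aⱼ − 1)/(Σaᵢ − K).
Here Σaᵢ = 65 and K = 4, so p_1 = (9 − 1)/(65 − 4) = 8/61 ≈ 0.1311.

MAP estimate: 0.1311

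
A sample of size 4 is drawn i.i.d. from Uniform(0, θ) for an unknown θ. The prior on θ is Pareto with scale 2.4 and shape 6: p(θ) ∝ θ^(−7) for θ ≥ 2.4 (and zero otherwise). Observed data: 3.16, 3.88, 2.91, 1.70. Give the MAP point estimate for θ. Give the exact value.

The Uniform(0, θ) likelihood is θ^(−n) for θ ≥ max(xᵢ), zero otherwise. Here max(xᵢ) = 3.88.
Posterior ∝ θ^(−7) · θ^(−4) = θ^(−11) on θ ≥ max(2.4, 3.88) = 3.88.
This density is strictly decreasing in θ, so the posterior mode lies at the lower boundary of the support.

θ̂_MAP = 3.88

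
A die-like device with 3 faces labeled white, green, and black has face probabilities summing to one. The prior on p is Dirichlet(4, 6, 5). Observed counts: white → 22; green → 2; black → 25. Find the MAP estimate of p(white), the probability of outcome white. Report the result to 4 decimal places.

MAP estimate of p(white) = 0.4098

The posterior is Dirichlet(αᵢ + nᵢ) = Dirichlet(26, 8, 30).
For a Dirichlet(a₁,…,a_K) with all aᵢ > 1, the mode has j-th component (aⱼ − 1)/(Σaᵢ − K).
Here Σaᵢ = 64 and K = 3, so p(white) = (26 − 1)/(64 − 3) = 25/61 ≈ 0.4098.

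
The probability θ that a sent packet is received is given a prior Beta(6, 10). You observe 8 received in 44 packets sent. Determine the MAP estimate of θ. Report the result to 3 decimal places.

θ̂_MAP = 0.224

Prior: Beta(6, 10).
Data: 8 successes in 44 trials. The binomial likelihood contributes θ^8(1−θ)^36, so the posterior is Beta(6+8, 10+36) = Beta(14, 46).
For Beta(a, b) with a, b > 1 the mode is (a−1)/(a+b−2) = 13/58 ≈ 0.224.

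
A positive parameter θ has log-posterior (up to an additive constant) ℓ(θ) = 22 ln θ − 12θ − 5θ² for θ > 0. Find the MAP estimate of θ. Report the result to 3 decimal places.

ℓ'(θ) = 22/θ − 12 − 10θ. Setting this to zero and multiplying by θ: 10θ² + 12θ − 22 = 0.
θ = (−12 + √(12² + 4·10·22)) / (2·10) = (−12 + √1024) / 20 = (−12 + 32)/20 = 1.
ℓ''(θ) = −22/θ² − 10 < 0, confirming a maximum.

θ̂_MAP = 1.000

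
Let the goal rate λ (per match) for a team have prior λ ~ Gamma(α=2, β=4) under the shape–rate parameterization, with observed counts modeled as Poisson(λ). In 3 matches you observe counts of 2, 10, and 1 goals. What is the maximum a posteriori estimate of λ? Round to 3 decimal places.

Σxᵢ = 2+10+1 = 13, with n = 3.
Posterior ∝ λe^(−4λ) · λ^13e^(−3λ) = λ^14e^(−7λ), i.e. Gamma(shape=15, rate=7).
The mode of a Gamma(a, b) with a ≥ 1 (shape–rate) is (a−1)/b = 14/7 ≈ 2.000.

λ̂_MAP = 2.000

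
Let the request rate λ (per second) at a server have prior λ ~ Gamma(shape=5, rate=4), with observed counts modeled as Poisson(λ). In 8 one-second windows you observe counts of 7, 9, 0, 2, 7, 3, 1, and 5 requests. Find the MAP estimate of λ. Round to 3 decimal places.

Σxᵢ = 7+9+0+2+7+3+1+5 = 34, with n = 8.
Posterior ∝ λ^4e^(−4λ) · λ^34e^(−8λ) = λ^38e^(−12λ), i.e. Gamma(shape=39, rate=12).
The mode of a Gamma(a, b) with a ≥ 1 (shape–rate) is (a−1)/b = 38/12 ≈ 3.167.

λ̂_MAP = 3.167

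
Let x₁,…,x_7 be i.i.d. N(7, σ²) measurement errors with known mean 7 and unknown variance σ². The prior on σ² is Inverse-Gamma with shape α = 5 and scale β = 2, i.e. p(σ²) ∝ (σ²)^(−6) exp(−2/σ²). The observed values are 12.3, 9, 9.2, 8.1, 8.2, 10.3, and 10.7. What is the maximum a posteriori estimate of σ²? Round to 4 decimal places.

σ̂²_MAP = 3.5874

Sum of squared deviations about the known mean: SS = (12.3−7)² + (9−7)² + (9.2−7)² + (8.1−7)² + (8.2−7)² + (10.3−7)² + (10.7−7)² = 64.16.
The Normal likelihood contributes (σ²)^(−n/2) exp(−SS/(2σ²)), so the posterior is Inverse-Gamma(α + n/2, β + SS/2) = Inverse-Gamma(8.5, 34.08).
The mode of Inverse-Gamma(a, b) is b/(a+1) = 34.08/9.5 ≈ 3.5874.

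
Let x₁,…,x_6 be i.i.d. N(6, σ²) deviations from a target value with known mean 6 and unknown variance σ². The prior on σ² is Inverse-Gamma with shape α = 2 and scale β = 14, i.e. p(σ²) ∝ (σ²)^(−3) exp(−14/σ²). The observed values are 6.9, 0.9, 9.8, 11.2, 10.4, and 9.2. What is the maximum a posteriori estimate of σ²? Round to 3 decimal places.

σ̂²_MAP = 10.492

Sum of squared deviations about the known mean: SS = (6.9−6)² + (0.9−6)² + (9.8−6)² + (11.2−6)² + (10.4−6)² + (9.2−6)² = 97.9.
The Normal likelihood contributes (σ²)^(−n/2) exp(−SS/(2σ²)), so the posterior is Inverse-Gamma(α + n/2, β + SS/2) = Inverse-Gamma(5, 62.95).
The mode of Inverse-Gamma(a, b) is b/(a+1) = 62.95/6 ≈ 10.492.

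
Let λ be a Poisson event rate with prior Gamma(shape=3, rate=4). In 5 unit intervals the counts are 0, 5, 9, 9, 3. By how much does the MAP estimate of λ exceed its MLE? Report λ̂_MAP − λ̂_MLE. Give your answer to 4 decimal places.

MAP − MLE = -2.0889

Σxᵢ = 26. Posterior is Gamma(29, 9); MAP = (29−1)/9 = 28/9 ≈ 3.11111.
MLE = x̄ = 26/5 ≈ 5.20000.
Difference = 28/9 − 26/5 = -94/45 ≈ -2.0889.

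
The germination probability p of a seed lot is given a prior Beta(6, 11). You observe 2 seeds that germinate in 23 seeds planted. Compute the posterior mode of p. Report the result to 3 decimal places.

p̂_MAP = 0.184

Prior: Beta(6, 11).
Data: 2 successes in 23 trials. The binomial likelihood contributes p^2(1−p)^21, so the posterior is Beta(6+2, 11+21) = Beta(8, 32).
For Beta(a, b) with a, b > 1 the mode is (a−1)/(a+b−2) = 7/38 ≈ 0.184.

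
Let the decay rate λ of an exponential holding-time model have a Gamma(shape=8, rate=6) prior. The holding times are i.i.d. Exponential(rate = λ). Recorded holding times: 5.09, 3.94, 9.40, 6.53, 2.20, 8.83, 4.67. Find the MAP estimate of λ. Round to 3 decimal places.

λ̂_MAP = 0.300

The Exponential(rate=λ) likelihood is ∝ λ^n e^(−λΣtᵢ). Here n = 7 and Σtᵢ = 5.09 + 3.94 + 9.40 + 6.53 + 2.20 + 8.83 + 4.67 = 40.66.
Posterior ∝ λ^7e^(−6λ) · λ^7e^(−40.66λ) = λ^14e^(−46.66λ), i.e. Gamma(15, 46.66).
Mode = (a−1)/b = 14/46.66 ≈ 0.300.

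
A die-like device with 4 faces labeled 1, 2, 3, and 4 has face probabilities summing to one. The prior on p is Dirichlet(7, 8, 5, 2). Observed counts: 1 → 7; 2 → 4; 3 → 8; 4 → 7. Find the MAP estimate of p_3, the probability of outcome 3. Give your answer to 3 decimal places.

MAP estimate: 0.273

The posterior is Dirichlet(αᵢ + nᵢ) = Dirichlet(14, 12, 13, 9).
For a Dirichlet(a₁,…,a_K) with all aᵢ > 1, the mode has j-th component (aⱼ − 1)/(Σaᵢ − K).
Here Σaᵢ = 48 and K = 4, so p_3 = (13 − 1)/(48 − 4) = 12/44 ≈ 0.273.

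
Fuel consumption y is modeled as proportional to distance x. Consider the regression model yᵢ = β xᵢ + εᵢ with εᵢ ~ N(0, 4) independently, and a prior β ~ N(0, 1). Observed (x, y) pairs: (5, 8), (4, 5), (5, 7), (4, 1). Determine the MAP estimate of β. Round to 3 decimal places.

β̂_MAP = 1.151

log p(β | y) = −Σ(yᵢ − βxᵢ)²/(2·4) − β²/(2·1) + const.
Setting the derivative to zero: Σxᵢ(yᵢ − βxᵢ)/4 − β/1 = 0, so β = Σxᵢyᵢ / (Σxᵢ² + σ²/τ²).
Σxᵢyᵢ = 5·8 + 4·5 + 5·7 + 4·1 = 99; Σxᵢ² = 82; σ²/τ² = 4.
β̂_MAP = 99 / (82 + 4) = 99/86 ≈ 1.151.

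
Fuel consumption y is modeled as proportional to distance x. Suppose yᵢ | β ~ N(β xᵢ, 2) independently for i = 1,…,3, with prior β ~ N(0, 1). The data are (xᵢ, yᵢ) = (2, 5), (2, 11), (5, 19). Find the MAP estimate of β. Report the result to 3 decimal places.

β̂_MAP = 3.629

log p(β | y) = −Σ(yᵢ − βxᵢ)²/(2·2) − β²/(2·1) + const.
Setting the derivative to zero: Σxᵢ(yᵢ − βxᵢ)/2 − β/1 = 0, so β = Σxᵢyᵢ / (Σxᵢ² + σ²/τ²).
Σxᵢyᵢ = 2·5 + 2·11 + 5·19 = 127; Σxᵢ² = 33; σ²/τ² = 2.
β̂_MAP = 127 / (33 + 2) = 127/35 ≈ 3.629.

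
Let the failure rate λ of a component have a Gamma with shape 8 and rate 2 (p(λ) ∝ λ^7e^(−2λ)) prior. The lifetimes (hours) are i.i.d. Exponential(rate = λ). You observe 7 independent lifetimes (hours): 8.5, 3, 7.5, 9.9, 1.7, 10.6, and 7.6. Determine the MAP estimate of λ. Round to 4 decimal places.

The Exponential(rate=λ) likelihood is ∝ λ^n e^(−λΣtᵢ). Here n = 7 and Σtᵢ = 8.5 + 3 + 7.5 + 9.9 + 1.7 + 10.6 + 7.6 = 48.8.
Posterior ∝ λ^7e^(−2λ) · λ^7e^(−48.8λ) = λ^14e^(−50.8λ), i.e. Gamma(15, 50.8).
Mode = (a−1)/b = 14/50.8 ≈ 0.2756.

λ̂_MAP = 0.2756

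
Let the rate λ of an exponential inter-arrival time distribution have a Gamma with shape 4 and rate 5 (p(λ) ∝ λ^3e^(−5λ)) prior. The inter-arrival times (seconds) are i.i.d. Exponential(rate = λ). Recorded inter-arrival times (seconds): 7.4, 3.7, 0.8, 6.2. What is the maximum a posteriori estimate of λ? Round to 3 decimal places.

The Exponential(rate=λ) likelihood is ∝ λ^n e^(−λΣtᵢ). Here n = 4 and Σtᵢ = 7.4 + 3.7 + 0.8 + 6.2 = 18.1.
Posterior ∝ λ^3e^(−5λ) · λ^4e^(−18.1λ) = λ^7e^(−23.1λ), i.e. Gamma(8, 23.1).
Mode = (a−1)/b = 7/23.1 ≈ 0.303.

λ̂_MAP = 0.303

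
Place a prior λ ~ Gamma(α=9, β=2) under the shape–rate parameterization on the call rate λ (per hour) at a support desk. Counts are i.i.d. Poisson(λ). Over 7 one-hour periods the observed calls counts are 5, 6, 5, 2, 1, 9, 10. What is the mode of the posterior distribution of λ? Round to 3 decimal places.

Σxᵢ = 5+6+5+2+1+9+10 = 38, with n = 7.
Posterior ∝ λ^8e^(−2λ) · λ^38e^(−7λ) = λ^46e^(−9λ), i.e. Gamma(shape=47, rate=9).
The mode of a Gamma(a, b) with a ≥ 1 (shape–rate) is (a−1)/b = 46/9 ≈ 5.111.

λ̂_MAP = 5.111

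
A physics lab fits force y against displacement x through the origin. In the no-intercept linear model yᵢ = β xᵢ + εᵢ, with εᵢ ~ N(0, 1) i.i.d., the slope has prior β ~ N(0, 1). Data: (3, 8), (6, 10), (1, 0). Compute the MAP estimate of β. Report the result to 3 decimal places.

log p(β | y) = −Σ(yᵢ − βxᵢ)²/(2·1) − β²/(2·1) + const.
Setting the derivative to zero: Σxᵢ(yᵢ − βxᵢ)/1 − β/1 = 0, so β = Σxᵢyᵢ / (Σxᵢ² + σ²/τ²).
Σxᵢyᵢ = 3·8 + 6·10 + 1·0 = 84; Σxᵢ² = 46; σ²/τ² = 1.
β̂_MAP = 84 / (46 + 1) = 84/47 ≈ 1.787.

β̂_MAP = 1.787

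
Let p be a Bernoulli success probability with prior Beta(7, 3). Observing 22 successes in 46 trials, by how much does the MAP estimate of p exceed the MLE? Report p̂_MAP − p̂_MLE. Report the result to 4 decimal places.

Posterior is Beta(29, 27); MAP = (29−1)/(56−2) = 28/54 ≈ 0.51852.
MLE ignores the prior: p̂_MLE = k/n = 22/46 ≈ 0.47826.
Difference = 28/54 − 22/46 = 25/621 ≈ 0.0403.

MAP − MLE = 0.0403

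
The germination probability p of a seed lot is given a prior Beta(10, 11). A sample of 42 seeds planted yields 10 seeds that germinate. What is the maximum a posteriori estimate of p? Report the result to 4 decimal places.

p̂_MAP = 0.3115

Prior: Beta(10, 11).
Data: 10 successes in 42 trials. The binomial likelihood contributes p^10(1−p)^32, so the posterior is Beta(10+10, 11+32) = Beta(20, 43).
For Beta(a, b) with a, b > 1 the mode is (a−1)/(a+b−2) = 19/61 ≈ 0.3115.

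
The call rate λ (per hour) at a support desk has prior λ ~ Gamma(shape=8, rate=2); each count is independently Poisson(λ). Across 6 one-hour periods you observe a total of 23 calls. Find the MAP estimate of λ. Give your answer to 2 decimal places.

λ̂_MAP = 3.75

Σxᵢ = 23, n = 6.
Posterior ∝ λ^7e^(−2λ) · λ^23e^(−6λ) = λ^30e^(−8λ), i.e. Gamma(shape=31, rate=8).
The mode of a Gamma(a, b) with a ≥ 1 (shape–rate) is (a−1)/b = 30/8 ≈ 3.75.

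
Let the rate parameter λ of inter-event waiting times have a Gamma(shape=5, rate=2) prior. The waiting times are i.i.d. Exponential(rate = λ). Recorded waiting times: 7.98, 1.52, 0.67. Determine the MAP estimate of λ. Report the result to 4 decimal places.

λ̂_MAP = 0.5752

The Exponential(rate=λ) likelihood is ∝ λ^n e^(−λΣtᵢ). Here n = 3 and Σtᵢ = 7.98 + 1.52 + 0.67 = 10.17.
Posterior ∝ λ^4e^(−2λ) · λ^3e^(−10.17λ) = λ^7e^(−12.17λ), i.e. Gamma(8, 12.17).
Mode = (a−1)/b = 7/12.17 ≈ 0.5752.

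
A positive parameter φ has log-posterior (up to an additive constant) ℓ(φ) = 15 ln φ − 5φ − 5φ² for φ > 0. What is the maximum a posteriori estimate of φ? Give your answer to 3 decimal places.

ℓ'(φ) = 15/φ − 5 − 10φ. Setting this to zero and multiplying by φ: 10φ² + 5φ − 15 = 0.
φ = (−5 + √(5² + 4·10·15)) / (2·10) = (−5 + √625) / 20 = (−5 + 25)/20 = 1.
ℓ''(φ) = −15/φ² − 10 < 0, confirming a maximum.

φ̂_MAP = 1.000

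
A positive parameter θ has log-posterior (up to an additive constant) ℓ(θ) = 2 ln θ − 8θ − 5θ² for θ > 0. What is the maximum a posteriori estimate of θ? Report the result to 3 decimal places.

θ̂_MAP = 0.200

ℓ'(θ) = 2/θ − 8 − 10θ. Setting this to zero and multiplying by θ: 10θ² + 8θ − 2 = 0.
θ = (−8 + √(8² + 4·10·2)) / (2·10) = (−8 + √144) / 20 = (−8 + 12)/20 = 1/5.
ℓ''(θ) = −2/θ² − 10 < 0, confirming a maximum.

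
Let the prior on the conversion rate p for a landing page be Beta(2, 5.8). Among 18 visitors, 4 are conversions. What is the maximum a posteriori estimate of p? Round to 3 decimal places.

Prior: Beta(2, 5.8).
Data: 4 successes in 18 trials. The binomial likelihood contributes p^4(1−p)^14, so the posterior is Beta(2+4, 5.8+14) = Beta(6, 19.8).
For Beta(a, b) with a, b > 1 the mode is (a−1)/(a+b−2) = 5/23.8 ≈ 0.210.

p̂_MAP = 0.210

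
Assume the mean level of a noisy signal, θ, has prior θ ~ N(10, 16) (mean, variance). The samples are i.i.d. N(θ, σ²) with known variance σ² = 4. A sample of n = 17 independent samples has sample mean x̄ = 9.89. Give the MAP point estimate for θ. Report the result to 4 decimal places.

n = 17, x̄ = 9.89.
For a Normal prior and Normal likelihood with known variance, the posterior is Normal; its mode equals its mean, the precision-weighted average.
Prior precision 1/σ₀² = 1/16 = 0.0625; data precision n/σ² = 17/4 = 4.25.
θ̂ = (0.0625·10 + 4.25·9.89) / (0.0625 + 4.25) = 42.6575/4.3125 = 17063/1725 ≈ 9.8916.

θ̂_MAP = 9.8916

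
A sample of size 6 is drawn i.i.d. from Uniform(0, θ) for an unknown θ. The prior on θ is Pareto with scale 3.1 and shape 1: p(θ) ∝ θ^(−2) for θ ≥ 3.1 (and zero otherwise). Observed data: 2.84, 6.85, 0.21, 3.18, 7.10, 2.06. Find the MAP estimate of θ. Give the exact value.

θ̂_MAP = 7.10

The Uniform(0, θ) likelihood is θ^(−n) for θ ≥ max(xᵢ), zero otherwise. Here max(xᵢ) = 7.10.
Posterior ∝ θ^(−2) · θ^(−6) = θ^(−8) on θ ≥ max(3.1, 7.10) = 7.10.
This density is strictly decreasing in θ, so the posterior mode lies at the lower boundary of the support.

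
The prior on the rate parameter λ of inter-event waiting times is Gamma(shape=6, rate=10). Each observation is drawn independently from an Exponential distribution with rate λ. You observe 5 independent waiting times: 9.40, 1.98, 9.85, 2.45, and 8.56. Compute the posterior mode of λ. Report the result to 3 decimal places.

The Exponential(rate=λ) likelihood is ∝ λ^n e^(−λΣtᵢ). Here n = 5 and Σtᵢ = 9.40 + 1.98 + 9.85 + 2.45 + 8.56 = 32.24.
Posterior ∝ λ^5e^(−10λ) · λ^5e^(−32.24λ) = λ^10e^(−42.24λ), i.e. Gamma(11, 42.24).
Mode = (a−1)/b = 10/42.24 ≈ 0.237.

λ̂_MAP = 0.237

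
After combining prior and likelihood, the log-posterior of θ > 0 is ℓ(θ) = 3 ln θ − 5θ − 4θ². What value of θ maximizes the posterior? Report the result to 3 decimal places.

θ̂_MAP = 0.375

ℓ'(θ) = 3/θ − 5 − 8θ. Setting this to zero and multiplying by θ: 8θ² + 5θ − 3 = 0.
θ = (−5 + √(5² + 4·8·3)) / (2·8) = (−5 + √121) / 16 = (−5 + 11)/16 = 3/8.
ℓ''(θ) = −3/θ² − 8 < 0, confirming a maximum.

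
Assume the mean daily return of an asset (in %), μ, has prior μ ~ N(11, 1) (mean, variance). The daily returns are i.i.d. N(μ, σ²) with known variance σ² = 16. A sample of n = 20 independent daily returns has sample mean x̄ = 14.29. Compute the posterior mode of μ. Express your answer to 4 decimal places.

n = 20, x̄ = 14.29.
For a Normal prior and Normal likelihood with known variance, the posterior is Normal; its mode equals its mean, the precision-weighted average.
Prior precision 1/σ₀² = 1/1 = 1; data precision n/σ² = 20/16 = 1.25.
μ̂ = (1·11 + 1.25·14.29) / (1 + 1.25) = 28.8625/2.25 = 2309/180 ≈ 12.8278.

μ̂_MAP = 12.8278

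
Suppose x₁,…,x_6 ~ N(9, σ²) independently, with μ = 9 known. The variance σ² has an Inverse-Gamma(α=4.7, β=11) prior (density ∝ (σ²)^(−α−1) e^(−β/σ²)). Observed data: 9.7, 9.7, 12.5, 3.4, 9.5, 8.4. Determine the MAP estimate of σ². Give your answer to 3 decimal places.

σ̂²_MAP = 3.862

Sum of squared deviations about the known mean: SS = (9.7−9)² + (9.7−9)² + (12.5−9)² + (3.4−9)² + (9.5−9)² + (8.4−9)² = 45.2.
The Normal likelihood contributes (σ²)^(−n/2) exp(−SS/(2σ²)), so the posterior is Inverse-Gamma(α + n/2, β + SS/2) = Inverse-Gamma(7.7, 33.6).
The mode of Inverse-Gamma(a, b) is b/(a+1) = 33.6/8.7 ≈ 3.862.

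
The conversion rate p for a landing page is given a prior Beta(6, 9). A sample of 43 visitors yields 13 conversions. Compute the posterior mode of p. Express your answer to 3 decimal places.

p̂_MAP = 0.321

Prior: Beta(6, 9).
Data: 13 successes in 43 trials. The binomial likelihood contributes p^13(1−p)^30, so the posterior is Beta(6+13, 9+30) = Beta(19, 39).
For Beta(a, b) with a, b > 1 the mode is (a−1)/(a+b−2) = 18/56 ≈ 0.321.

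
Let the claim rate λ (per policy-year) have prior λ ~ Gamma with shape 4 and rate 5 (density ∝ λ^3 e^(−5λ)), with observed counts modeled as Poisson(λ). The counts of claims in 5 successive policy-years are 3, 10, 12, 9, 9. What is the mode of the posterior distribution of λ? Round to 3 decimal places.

Σxᵢ = 3+10+12+9+9 = 43, with n = 5.
Posterior ∝ λ^3e^(−5λ) · λ^43e^(−5λ) = λ^46e^(−10λ), i.e. Gamma(shape=47, rate=10).
The mode of a Gamma(a, b) with a ≥ 1 (shape–rate) is (a−1)/b = 46/10 ≈ 4.600.

λ̂_MAP = 4.600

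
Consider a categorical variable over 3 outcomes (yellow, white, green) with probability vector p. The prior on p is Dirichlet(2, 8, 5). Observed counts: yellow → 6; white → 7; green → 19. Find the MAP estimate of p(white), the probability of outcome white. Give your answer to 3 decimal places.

MAP estimate of p(white) = 0.318

The posterior is Dirichlet(αᵢ + nᵢ) = Dirichlet(8, 15, 24).
For a Dirichlet(a₁,…,a_K) with all aᵢ > 1, the mode has j-th component (aⱼ − 1)/(Σaᵢ − K).
Here Σaᵢ = 47 and K = 3, so p(white) = (15 − 1)/(47 − 3) = 14/44 ≈ 0.318.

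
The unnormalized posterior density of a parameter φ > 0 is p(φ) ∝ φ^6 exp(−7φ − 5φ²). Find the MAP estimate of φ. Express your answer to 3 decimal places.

φ̂_MAP = 0.500

ℓ'(φ) = 6/φ − 7 − 10φ. Setting this to zero and multiplying by φ: 10φ² + 7φ − 6 = 0.
φ = (−7 + √(7² + 4·10·6)) / (2·10) = (−7 + √289) / 20 = (−7 + 17)/20 = 1/2.
ℓ''(φ) = −6/φ² − 10 < 0, confirming a maximum.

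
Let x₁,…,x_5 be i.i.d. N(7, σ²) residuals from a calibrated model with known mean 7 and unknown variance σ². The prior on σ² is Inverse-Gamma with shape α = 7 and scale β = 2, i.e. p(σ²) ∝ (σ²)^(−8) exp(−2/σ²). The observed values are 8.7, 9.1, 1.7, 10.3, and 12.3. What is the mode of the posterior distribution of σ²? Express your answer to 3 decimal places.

Sum of squared deviations about the known mean: SS = (8.7−7)² + (9.1−7)² + (1.7−7)² + (10.3−7)² + (12.3−7)² = 74.37.
The Normal likelihood contributes (σ²)^(−n/2) exp(−SS/(2σ²)), so the posterior is Inverse-Gamma(α + n/2, β + SS/2) = Inverse-Gamma(9.5, 39.185).
The mode of Inverse-Gamma(a, b) is b/(a+1) = 39.185/10.5 ≈ 3.732.

σ̂²_MAP = 3.732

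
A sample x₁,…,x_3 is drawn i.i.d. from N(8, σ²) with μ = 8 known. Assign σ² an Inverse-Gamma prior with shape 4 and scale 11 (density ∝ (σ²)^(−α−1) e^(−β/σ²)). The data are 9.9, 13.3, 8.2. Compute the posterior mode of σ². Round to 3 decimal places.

Sum of squared deviations about the known mean: SS = (9.9−8)² + (13.3−8)² + (8.2−8)² = 31.74.
The Normal likelihood contributes (σ²)^(−n/2) exp(−SS/(2σ²)), so the posterior is Inverse-Gamma(α + n/2, β + SS/2) = Inverse-Gamma(5.5, 26.87).
The mode of Inverse-Gamma(a, b) is b/(a+1) = 26.87/6.5 ≈ 4.134.

σ̂²_MAP = 4.134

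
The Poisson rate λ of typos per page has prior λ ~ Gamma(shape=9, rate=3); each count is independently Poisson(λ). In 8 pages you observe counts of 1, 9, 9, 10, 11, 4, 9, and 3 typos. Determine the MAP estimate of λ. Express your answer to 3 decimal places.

Σxᵢ = 1+9+9+10+11+4+9+3 = 56, with n = 8.
Posterior ∝ λ^8e^(−3λ) · λ^56e^(−8λ) = λ^64e^(−11λ), i.e. Gamma(shape=65, rate=11).
The mode of a Gamma(a, b) with a ≥ 1 (shape–rate) is (a−1)/b = 64/11 ≈ 5.818.

λ̂_MAP = 5.818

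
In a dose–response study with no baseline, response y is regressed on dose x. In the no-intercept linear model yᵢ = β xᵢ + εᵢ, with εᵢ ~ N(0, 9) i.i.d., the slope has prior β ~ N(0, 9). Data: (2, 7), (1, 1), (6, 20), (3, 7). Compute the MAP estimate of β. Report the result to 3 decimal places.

β̂_MAP = 3.059

log p(β | y) = −Σ(yᵢ − βxᵢ)²/(2·9) − β²/(2·9) + const.
Setting the derivative to zero: Σxᵢ(yᵢ − βxᵢ)/9 − β/9 = 0, so β = Σxᵢyᵢ / (Σxᵢ² + σ²/τ²).
Σxᵢyᵢ = 2·7 + 1·1 + 6·20 + 3·7 = 156; Σxᵢ² = 50; σ²/τ² = 1.
β̂_MAP = 156 / (50 + 1) = 156/51 ≈ 3.059.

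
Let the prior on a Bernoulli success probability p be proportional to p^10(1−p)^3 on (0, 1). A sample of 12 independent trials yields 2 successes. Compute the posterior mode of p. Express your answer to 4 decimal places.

The prior density ∝ p^10(1−p)^3 is the kernel of Beta(11, 4).
Data: 2 successes in 12 trials. The binomial likelihood contributes p^2(1−p)^10, so the posterior is Beta(11+2, 4+10) = Beta(13, 14).
For Beta(a, b) with a, b > 1 the mode is (a−1)/(a+b−2) = 12/25 ≈ 0.4800.

p̂_MAP = 0.4800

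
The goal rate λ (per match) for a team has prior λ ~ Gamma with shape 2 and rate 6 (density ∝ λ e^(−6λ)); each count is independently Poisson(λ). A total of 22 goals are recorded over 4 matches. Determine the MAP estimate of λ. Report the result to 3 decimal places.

Σxᵢ = 22, n = 4.
Posterior ∝ λe^(−6λ) · λ^22e^(−4λ) = λ^23e^(−10λ), i.e. Gamma(shape=24, rate=10).
The mode of a Gamma(a, b) with a ≥ 1 (shape–rate) is (a−1)/b = 23/10 ≈ 2.300.

λ̂_MAP = 2.300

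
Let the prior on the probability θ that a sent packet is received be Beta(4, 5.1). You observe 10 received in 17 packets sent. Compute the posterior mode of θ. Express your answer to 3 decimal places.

Prior: Beta(4, 5.1).
Data: 10 successes in 17 trials. The binomial likelihood contributes θ^10(1−θ)^7, so the posterior is Beta(4+10, 5.1+7) = Beta(14, 12.1).
For Beta(a, b) with a, b > 1 the mode is (a−1)/(a+b−2) = 13/24.1 ≈ 0.539.

θ̂_MAP = 0.539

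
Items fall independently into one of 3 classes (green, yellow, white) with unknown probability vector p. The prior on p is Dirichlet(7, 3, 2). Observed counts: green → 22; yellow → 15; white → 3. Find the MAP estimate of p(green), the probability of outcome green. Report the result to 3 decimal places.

MAP estimate of p(green) = 0.571

The posterior is Dirichlet(αᵢ + nᵢ) = Dirichlet(29, 18, 5).
For a Dirichlet(a₁,…,a_K) with all aᵢ > 1, the mode has j-th component (aⱼ − 1)/(Σaᵢ − K).
Here Σaᵢ = 52 and K = 3, so p(green) = (29 − 1)/(52 − 3) = 28/49 ≈ 0.571.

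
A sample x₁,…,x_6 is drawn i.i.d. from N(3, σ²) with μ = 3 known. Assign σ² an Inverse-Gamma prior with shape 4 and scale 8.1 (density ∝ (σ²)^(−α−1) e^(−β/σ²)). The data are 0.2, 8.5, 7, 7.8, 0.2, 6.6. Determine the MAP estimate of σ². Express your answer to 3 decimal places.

Sum of squared deviations about the known mean: SS = (0.2−3)² + (8.5−3)² + (7−3)² + (7.8−3)² + (0.2−3)² + (6.6−3)² = 97.93.
The Normal likelihood contributes (σ²)^(−n/2) exp(−SS/(2σ²)), so the posterior is Inverse-Gamma(α + n/2, β + SS/2) = Inverse-Gamma(7, 57.065).
The mode of Inverse-Gamma(a, b) is b/(a+1) = 57.065/8 ≈ 7.133.

σ̂²_MAP = 7.133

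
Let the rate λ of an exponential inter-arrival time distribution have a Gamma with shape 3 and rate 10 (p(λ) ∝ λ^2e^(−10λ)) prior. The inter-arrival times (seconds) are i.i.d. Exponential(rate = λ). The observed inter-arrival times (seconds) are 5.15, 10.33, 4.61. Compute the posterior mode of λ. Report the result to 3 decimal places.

The Exponential(rate=λ) likelihood is ∝ λ^n e^(−λΣtᵢ). Here n = 3 and Σtᵢ = 5.15 + 10.33 + 4.61 = 20.09.
Posterior ∝ λ^2e^(−10λ) · λ^3e^(−20.09λ) = λ^5e^(−30.09λ), i.e. Gamma(6, 30.09).
Mode = (a−1)/b = 5/30.09 ≈ 0.166.

λ̂_MAP = 0.166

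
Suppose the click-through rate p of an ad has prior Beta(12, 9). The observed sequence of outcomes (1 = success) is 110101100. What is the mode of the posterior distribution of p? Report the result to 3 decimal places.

Prior: Beta(12, 9).
Data: 5 successes in 9 trials (from the sequence). The binomial likelihood contributes p^5(1−p)^4, so the posterior is Beta(12+5, 9+4) = Beta(17, 13).
For Beta(a, b) with a, b > 1 the mode is (a−1)/(a+b−2) = 16/28 ≈ 0.571.

p̂_MAP = 0.571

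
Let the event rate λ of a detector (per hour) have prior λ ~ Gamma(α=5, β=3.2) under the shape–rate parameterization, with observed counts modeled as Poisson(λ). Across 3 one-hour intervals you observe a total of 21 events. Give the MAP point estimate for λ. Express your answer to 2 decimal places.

Σxᵢ = 21, n = 3.
Posterior ∝ λ^4e^(−3.2λ) · λ^21e^(−3λ) = λ^25e^(−6.2λ), i.e. Gamma(shape=26, rate=6.2).
The mode of a Gamma(a, b) with a ≥ 1 (shape–rate) is (a−1)/b = 25/6.2 ≈ 4.03.

λ̂_MAP = 4.03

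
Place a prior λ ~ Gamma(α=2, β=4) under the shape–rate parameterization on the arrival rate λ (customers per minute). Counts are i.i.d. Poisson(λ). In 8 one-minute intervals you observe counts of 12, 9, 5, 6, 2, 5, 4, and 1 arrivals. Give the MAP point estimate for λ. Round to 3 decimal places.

λ̂_MAP = 3.750

Σxᵢ = 12+9+5+6+2+5+4+1 = 44, with n = 8.
Posterior ∝ λe^(−4λ) · λ^44e^(−8λ) = λ^45e^(−12λ), i.e. Gamma(shape=46, rate=12).
The mode of a Gamma(a, b) with a ≥ 1 (shape–rate) is (a−1)/b = 45/12 ≈ 3.750.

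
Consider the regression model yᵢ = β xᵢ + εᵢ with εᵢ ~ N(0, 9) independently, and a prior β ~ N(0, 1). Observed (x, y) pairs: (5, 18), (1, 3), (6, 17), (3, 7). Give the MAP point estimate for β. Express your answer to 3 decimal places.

β̂_MAP = 2.700

log p(β | y) = −Σ(yᵢ − βxᵢ)²/(2·9) − β²/(2·1) + const.
Setting the derivative to zero: Σxᵢ(yᵢ − βxᵢ)/9 − β/1 = 0, so β = Σxᵢyᵢ / (Σxᵢ² + σ²/τ²).
Σxᵢyᵢ = 5·18 + 1·3 + 6·17 + 3·7 = 216; Σxᵢ² = 71; σ²/τ² = 9.
β̂_MAP = 216 / (71 + 9) = 216/80 ≈ 2.700.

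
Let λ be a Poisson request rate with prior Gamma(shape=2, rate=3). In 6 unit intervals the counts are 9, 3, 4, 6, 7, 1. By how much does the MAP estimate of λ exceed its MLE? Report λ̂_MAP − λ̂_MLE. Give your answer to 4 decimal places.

Σxᵢ = 30. Posterior is Gamma(32, 9); MAP = (32−1)/9 = 31/9 ≈ 3.44444.
MLE = x̄ = 30/6 ≈ 5.00000.
Difference = 31/9 − 30/6 = -14/9 ≈ -1.5556.

MAP − MLE = -1.5556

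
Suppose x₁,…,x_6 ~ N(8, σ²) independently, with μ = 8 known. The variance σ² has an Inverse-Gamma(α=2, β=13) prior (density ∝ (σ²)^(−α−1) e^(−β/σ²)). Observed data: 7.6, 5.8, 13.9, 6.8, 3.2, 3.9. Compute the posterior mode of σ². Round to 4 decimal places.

Sum of squared deviations about the known mean: SS = (7.6−8)² + (5.8−8)² + (13.9−8)² + (6.8−8)² + (3.2−8)² + (3.9−8)² = 81.1.
The Normal likelihood contributes (σ²)^(−n/2) exp(−SS/(2σ²)), so the posterior is Inverse-Gamma(α + n/2, β + SS/2) = Inverse-Gamma(5, 53.55).
The mode of Inverse-Gamma(a, b) is b/(a+1) = 53.55/6 ≈ 8.9250.

σ̂²_MAP = 8.9250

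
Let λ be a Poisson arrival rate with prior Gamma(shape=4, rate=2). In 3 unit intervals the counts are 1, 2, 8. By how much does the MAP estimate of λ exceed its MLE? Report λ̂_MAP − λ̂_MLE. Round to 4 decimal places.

MAP − MLE = -0.8667

Σxᵢ = 11. Posterior is Gamma(15, 5); MAP = (15−1)/5 = 14/5 ≈ 2.80000.
MLE = x̄ = 11/3 ≈ 3.66667.
Difference = 14/5 − 11/3 = -13/15 ≈ -0.8667.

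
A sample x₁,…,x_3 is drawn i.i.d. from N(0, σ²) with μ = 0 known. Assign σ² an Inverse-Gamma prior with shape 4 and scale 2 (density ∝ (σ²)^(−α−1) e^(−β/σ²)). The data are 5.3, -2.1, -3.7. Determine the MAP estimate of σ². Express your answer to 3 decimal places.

Sum of squared deviations about the known mean: SS = (5.3−0)² + (-2.1−0)² + (-3.7−0)² = 46.19.
The Normal likelihood contributes (σ²)^(−n/2) exp(−SS/(2σ²)), so the posterior is Inverse-Gamma(α + n/2, β + SS/2) = Inverse-Gamma(5.5, 25.095).
The mode of Inverse-Gamma(a, b) is b/(a+1) = 25.095/6.5 ≈ 3.861.

σ̂²_MAP = 3.861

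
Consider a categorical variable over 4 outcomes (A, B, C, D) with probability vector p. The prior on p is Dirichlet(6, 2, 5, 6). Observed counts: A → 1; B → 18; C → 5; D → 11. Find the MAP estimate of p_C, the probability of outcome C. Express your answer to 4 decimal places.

The posterior is Dirichlet(αᵢ + nᵢ) = Dirichlet(7, 20, 10, 17).
For a Dirichlet(a₁,…,a_K) with all aᵢ > 1, the mode has j-th component (aⱼ − 1)/(Σaᵢ − K).
Here Σaᵢ = 54 and K = 4, so p_C = (10 − 1)/(54 − 4) = 9/50 ≈ 0.1800.

MAP estimate of p_C = 0.1800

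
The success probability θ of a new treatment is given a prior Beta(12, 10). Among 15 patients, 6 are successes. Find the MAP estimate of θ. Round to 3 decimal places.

θ̂_MAP = 0.486

Prior: Beta(12, 10).
Data: 6 successes in 15 trials. The binomial likelihood contributes θ^6(1−θ)^9, so the posterior is Beta(12+6, 10+9) = Beta(18, 19).
For Beta(a, b) with a, b > 1 the mode is (a−1)/(a+b−2) = 17/35 ≈ 0.486.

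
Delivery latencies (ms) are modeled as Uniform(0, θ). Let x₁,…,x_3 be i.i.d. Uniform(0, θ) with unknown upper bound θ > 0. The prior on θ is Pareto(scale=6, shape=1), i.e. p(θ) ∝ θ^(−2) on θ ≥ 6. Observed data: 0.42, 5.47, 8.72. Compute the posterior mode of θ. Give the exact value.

θ̂_MAP = 8.72

The Uniform(0, θ) likelihood is θ^(−n) for θ ≥ max(xᵢ), zero otherwise. Here max(xᵢ) = 8.72.
Posterior ∝ θ^(−2) · θ^(−3) = θ^(−5) on θ ≥ max(6, 8.72) = 8.72.
This density is strictly decreasing in θ, so the posterior mode lies at the lower boundary of the support.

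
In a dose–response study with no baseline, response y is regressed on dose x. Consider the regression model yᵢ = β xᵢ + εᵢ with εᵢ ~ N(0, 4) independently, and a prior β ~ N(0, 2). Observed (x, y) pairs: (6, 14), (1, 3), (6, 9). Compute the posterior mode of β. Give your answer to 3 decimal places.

log p(β | y) = −Σ(yᵢ − βxᵢ)²/(2·4) − β²/(2·2) + const.
Setting the derivative to zero: Σxᵢ(yᵢ − βxᵢ)/4 − β/2 = 0, so β = Σxᵢyᵢ / (Σxᵢ² + σ²/τ²).
Σxᵢyᵢ = 6·14 + 1·3 + 6·9 = 141; Σxᵢ² = 73; σ²/τ² = 2.
β̂_MAP = 141 / (73 + 2) = 141/75 ≈ 1.880.

β̂_MAP = 1.880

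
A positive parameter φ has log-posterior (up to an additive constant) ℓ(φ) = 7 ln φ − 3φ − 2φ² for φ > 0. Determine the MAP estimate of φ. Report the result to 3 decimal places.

ℓ'(φ) = 7/φ − 3 − 4φ. Setting this to zero and multiplying by φ: 4φ² + 3φ − 7 = 0.
φ = (−3 + √(3² + 4·4·7)) / (2·4) = (−3 + √121) / 8 = (−3 + 11)/8 = 1.
ℓ''(φ) = −7/φ² − 4 < 0, confirming a maximum.

φ̂_MAP = 1.000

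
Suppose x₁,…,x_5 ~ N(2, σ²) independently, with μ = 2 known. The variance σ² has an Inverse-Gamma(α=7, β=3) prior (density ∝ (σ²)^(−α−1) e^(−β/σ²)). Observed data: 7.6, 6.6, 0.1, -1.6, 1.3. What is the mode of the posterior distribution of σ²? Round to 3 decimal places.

Sum of squared deviations about the known mean: SS = (7.6−2)² + (6.6−2)² + (0.1−2)² + (-1.6−2)² + (1.3−2)² = 69.58.
The Normal likelihood contributes (σ²)^(−n/2) exp(−SS/(2σ²)), so the posterior is Inverse-Gamma(α + n/2, β + SS/2) = Inverse-Gamma(9.5, 37.79).
The mode of Inverse-Gamma(a, b) is b/(a+1) = 37.79/10.5 ≈ 3.599.

σ̂²_MAP = 3.599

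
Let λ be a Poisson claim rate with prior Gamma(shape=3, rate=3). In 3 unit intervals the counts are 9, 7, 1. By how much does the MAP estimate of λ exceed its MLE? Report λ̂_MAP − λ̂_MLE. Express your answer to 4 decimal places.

Σxᵢ = 17. Posterior is Gamma(20, 6); MAP = (20−1)/6 = 19/6 ≈ 3.16667.
MLE = x̄ = 17/3 ≈ 5.66667.
Difference = 19/6 − 17/3 = -5/2 ≈ -2.5000.

MAP − MLE = -2.5000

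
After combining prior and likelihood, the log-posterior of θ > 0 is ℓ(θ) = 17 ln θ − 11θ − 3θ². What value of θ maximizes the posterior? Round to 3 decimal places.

θ̂_MAP = 1.000

ℓ'(θ) = 17/θ − 11 − 6θ. Setting this to zero and multiplying by θ: 6θ² + 11θ − 17 = 0.
θ = (−11 + √(11² + 4·6·17)) / (2·6) = (−11 + √529) / 12 = (−11 + 23)/12 = 1.
ℓ''(θ) = −17/θ² − 6 < 0, confirming a maximum.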